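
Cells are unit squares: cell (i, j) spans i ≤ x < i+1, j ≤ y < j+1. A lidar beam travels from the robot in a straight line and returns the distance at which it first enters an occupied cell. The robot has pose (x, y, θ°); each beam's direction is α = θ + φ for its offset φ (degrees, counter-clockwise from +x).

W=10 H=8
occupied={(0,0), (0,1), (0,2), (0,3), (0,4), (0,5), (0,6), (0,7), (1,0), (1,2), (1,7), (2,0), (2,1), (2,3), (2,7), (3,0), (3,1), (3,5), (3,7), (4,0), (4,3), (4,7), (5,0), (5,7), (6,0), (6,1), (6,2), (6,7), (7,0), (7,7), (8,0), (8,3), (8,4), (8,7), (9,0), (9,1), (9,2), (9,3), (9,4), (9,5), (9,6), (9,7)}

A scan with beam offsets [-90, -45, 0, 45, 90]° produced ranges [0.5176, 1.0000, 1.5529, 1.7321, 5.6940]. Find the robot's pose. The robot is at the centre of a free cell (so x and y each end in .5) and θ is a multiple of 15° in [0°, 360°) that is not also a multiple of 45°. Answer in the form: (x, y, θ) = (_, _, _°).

Enumerate (i+0.5, j+0.5, θ) over the 38 free cells and 16 admissible headings. For each, cast all 5 beams and compare to the given ranges.
  (7.5, 4.5, 255°): beam 1 = 3.6235 ≠ 0.5176 ✗
  (1.5, 4.5, 120°): beam 1 = 1.7321 ≠ 0.5176 ✗
  (1.5, 6.5, 75°): beam 1 = 1.9319 ≠ 0.5176 ✗
  …
  (7.5, 1.5, 15°): r_1=0.5176, r_2=1.0000, r_3=1.5529, r_4=1.7321, r_5=5.6940 — all match ✓
No second candidate reproduces the full scan.

(x, y, θ) = (7.5, 1.5, 15°)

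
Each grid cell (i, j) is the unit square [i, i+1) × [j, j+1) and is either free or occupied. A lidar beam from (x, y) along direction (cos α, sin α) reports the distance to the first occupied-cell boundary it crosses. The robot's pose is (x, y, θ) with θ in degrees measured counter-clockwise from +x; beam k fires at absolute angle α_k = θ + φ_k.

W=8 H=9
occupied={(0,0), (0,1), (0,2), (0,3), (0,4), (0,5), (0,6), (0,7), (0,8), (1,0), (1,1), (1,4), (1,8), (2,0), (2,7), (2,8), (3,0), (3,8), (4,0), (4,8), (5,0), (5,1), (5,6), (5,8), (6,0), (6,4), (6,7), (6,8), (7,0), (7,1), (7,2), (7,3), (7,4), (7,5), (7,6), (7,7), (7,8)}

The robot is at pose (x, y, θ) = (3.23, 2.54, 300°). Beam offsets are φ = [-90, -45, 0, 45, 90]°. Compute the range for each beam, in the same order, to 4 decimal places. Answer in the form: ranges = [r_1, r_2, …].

ranges = [1.4203, 1.5943, 1.7782, 2.0864, 3.1985]

beam 1: φ=-90°, α=210°
  dir = (cos 210°, sin 210°) = (-0.8660, -0.5000); from cell (3,2)
  next x-line at t=0.2656, next y-line at t=1.0800; Δt_x=1.1547, Δt_y=2.0000
    x: enter (2,2) at t=0.2656
    y: enter (2,1) at t=1.0800
    x: enter (1,1) at t=1.4203 ← occupied
  → r_1 = 1.4203
beam 2: φ=-45°, α=255°
  dir = (cos 255°, sin 255°) = (-0.2588, -0.9659); from cell (3,2)
  next x-line at t=0.8887, next y-line at t=0.5590; Δt_x=3.8637, Δt_y=1.0353
    y: enter (3,1) at t=0.5590
    x: enter (2,1) at t=0.8887
    y: enter (2,0) at t=1.5943 ← occupied
  → r_2 = 1.5943
beam 3: φ=0°, α=300°
  dir = (cos 300°, sin 300°) = (0.5000, -0.8660); from cell (3,2)
  next x-line at t=1.5400, next y-line at t=0.6235; Δt_x=2.0000, Δt_y=1.1547
    y: enter (3,1) at t=0.6235
    x: enter (4,1) at t=1.5400
    y: enter (4,0) at t=1.7782 ← occupied
  → r_3 = 1.7782
beam 4: φ=45°, α=345°
  dir = (cos 345°, sin 345°) = (0.9659, -0.2588); from cell (3,2)
  next x-line at t=0.7972, next y-line at t=2.0864; Δt_x=1.0353, Δt_y=3.8637
    x: enter (4,2) at t=0.7972
    x: enter (5,2) at t=1.8324
    y: enter (5,1) at t=2.0864 ← occupied
  → r_4 = 2.0864
beam 5: φ=90°, α=30°
  dir = (cos 30°, sin 30°) = (0.8660, 0.5000); from cell (3,2)
  next x-line at t=0.8891, next y-line at t=0.9200; Δt_x=1.1547, Δt_y=2.0000
    x: enter (4,2) at t=0.8891
    y: enter (4,3) at t=0.9200
    x: enter (5,3) at t=2.0438
    y: enter (5,4) at t=2.9200
    x: enter (6,4) at t=3.1985 ← occupied
  → r_5 = 3.1985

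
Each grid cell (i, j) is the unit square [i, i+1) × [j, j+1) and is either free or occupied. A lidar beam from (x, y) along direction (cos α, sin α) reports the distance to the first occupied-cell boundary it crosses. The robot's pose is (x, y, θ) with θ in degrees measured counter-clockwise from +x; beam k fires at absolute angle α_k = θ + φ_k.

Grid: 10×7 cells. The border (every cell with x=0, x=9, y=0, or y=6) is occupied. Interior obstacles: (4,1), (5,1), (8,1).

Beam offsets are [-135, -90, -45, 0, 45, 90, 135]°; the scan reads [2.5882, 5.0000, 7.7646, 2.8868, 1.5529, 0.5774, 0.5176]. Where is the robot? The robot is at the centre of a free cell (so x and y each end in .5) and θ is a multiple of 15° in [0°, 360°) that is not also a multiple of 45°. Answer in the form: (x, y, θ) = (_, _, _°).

(x, y, θ) = (8.5, 3.5, 240°)

The pose lattice has 37·16 = 592 candidates. Test each by forward raycasting.
  (7.5, 5.5, 300°): beam 1 = 1.9319 ≠ 2.5882 ✗
  (2.5, 3.5, 210°): beam 2 = 2.8868 ≠ 5.0000 ✗
  (1.5, 1.5, 60°): beam 1 = 0.5176 ≠ 2.5882 ✗
  (2.5, 2.5, 300°): beam 1 = 1.5529 ≠ 2.5882 ✗
  (7.5, 5.5, 30°): beam 1 = 4.6587 ≠ 2.5882 ✗
  …
  (8.5, 3.5, 240°): r_1=2.5882, r_2=5.0000, r_3=7.7646, r_4=2.8868, r_5=1.5529, r_6=0.5774, r_7=0.5176 — all match ✓
No second candidate reproduces the full scan.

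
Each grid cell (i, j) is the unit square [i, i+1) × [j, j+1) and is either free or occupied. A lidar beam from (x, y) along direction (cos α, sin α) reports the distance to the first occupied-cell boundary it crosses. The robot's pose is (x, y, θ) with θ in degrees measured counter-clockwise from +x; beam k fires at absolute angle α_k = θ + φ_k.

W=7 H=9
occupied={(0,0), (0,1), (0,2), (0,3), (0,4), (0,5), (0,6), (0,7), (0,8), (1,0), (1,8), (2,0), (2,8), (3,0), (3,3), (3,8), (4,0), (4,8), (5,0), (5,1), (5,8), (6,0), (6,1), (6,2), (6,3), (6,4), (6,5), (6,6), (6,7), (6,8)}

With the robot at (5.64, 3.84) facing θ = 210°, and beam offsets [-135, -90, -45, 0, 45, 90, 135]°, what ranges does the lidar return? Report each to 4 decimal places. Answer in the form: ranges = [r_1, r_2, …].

ranges = [1.3909, 4.8036, 4.8037, 5.3578, 1.9049, 0.7200, 0.3727]

beam 1: φ=-135°, α=75°
  cosα=0.2588 sinα=0.9659 | (5,3) | tMaxX 1.3909 tMaxY 0.1656 | tΔX 3.8637 tΔY 1.0353
    t=0.1656 [y] (5,4)
    t=1.2009 [y] (5,5)
    t=1.3909 [x] (6,5) — stop
  → r_1 = 1.3909
beam 2: φ=-90°, α=120°
  cosα=-0.5000 sinα=0.8660 | (5,3) | tMaxX 1.2800 tMaxY 0.1848 | tΔX 2.0000 tΔY 1.1547
    t=0.1848 [y] (5,4)
    t=1.2800 [x] (4,4)
    t=1.3395 [y] (4,5)
    t=2.4942 [y] (4,6)
    t=3.2800 [x] (3,6)
    t=3.6489 [y] (3,7)
    t=4.8036 [y] (3,8) — stop
  → r_2 = 4.8036
beam 3: φ=-45°, α=165°
  cosα=-0.9659 sinα=0.2588 | (5,3) | tMaxX 0.6626 tMaxY 0.6182 | tΔX 1.0353 tΔY 3.8637
    t=0.6182 [y] (5,4)
    t=0.6626 [x] (4,4)
    t=1.6979 [x] (3,4)
    t=2.7331 [x] (2,4)
    t=3.7684 [x] (1,4)
    t=4.4819 [y] (1,5)
    t=4.8037 [x] (0,5) — stop
  → r_3 = 4.8037
beam 4: φ=0°, α=210°
  cosα=-0.8660 sinα=-0.5000 | (5,3) | tMaxX 0.7390 tMaxY 1.6800 | tΔX 1.1547 tΔY 2.0000
    t=0.7390 [x] (4,3)
    t=1.6800 [y] (4,2)
    t=1.8937 [x] (3,2)
    t=3.0484 [x] (2,2)
    t=3.6800 [y] (2,1)
    t=4.2031 [x] (1,1)
    t=5.3578 [x] (0,1) — stop
  → r_4 = 5.3578
beam 5: φ=45°, α=255°
  cosα=-0.2588 sinα=-0.9659 | (5,3) | tMaxX 2.4728 tMaxY 0.8696 | tΔX 3.8637 tΔY 1.0353
    t=0.8696 [y] (5,2)
    t=1.9049 [y] (5,1) — stop
  → r_5 = 1.9049
beam 6: φ=90°, α=300°
  cosα=0.5000 sinα=-0.8660 | (5,3) | tMaxX 0.7200 tMaxY 0.9699 | tΔX 2.0000 tΔY 1.1547
    t=0.7200 [x] (6,3) — stop
  → r_6 = 0.7200
beam 7: φ=135°, α=345°
  cosα=0.9659 sinα=-0.2588 | (5,3) | tMaxX 0.3727 tMaxY 3.2455 | tΔX 1.0353 tΔY 3.8637
    t=0.3727 [x] (6,3) — stop
  → r_7 = 0.3727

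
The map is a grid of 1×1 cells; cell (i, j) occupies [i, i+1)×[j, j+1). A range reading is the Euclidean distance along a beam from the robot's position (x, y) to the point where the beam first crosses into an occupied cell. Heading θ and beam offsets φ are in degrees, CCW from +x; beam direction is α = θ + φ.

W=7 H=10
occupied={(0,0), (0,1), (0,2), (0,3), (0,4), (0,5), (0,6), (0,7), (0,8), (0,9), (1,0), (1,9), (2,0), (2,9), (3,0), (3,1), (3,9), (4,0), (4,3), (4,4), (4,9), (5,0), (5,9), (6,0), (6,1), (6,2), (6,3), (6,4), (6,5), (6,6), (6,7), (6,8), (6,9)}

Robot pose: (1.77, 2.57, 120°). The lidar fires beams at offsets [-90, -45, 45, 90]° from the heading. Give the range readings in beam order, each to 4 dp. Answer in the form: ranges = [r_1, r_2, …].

ranges = [2.5750, 6.6568, 0.7972, 0.8891]

beam 1: φ=-90°, α=30°
  d=(0.8660,0.5000)  start (1,2)  tX=0.2656 tY=0.8600  stride 1/|dx|=1.1547 1/|dy|=2.0000
    cross x-line → (2,2), t=0.2656
    cross y-line → (2,3), t=0.8600
    cross x-line → (3,3), t=1.4203
    cross x-line → (4,3), t=2.5750 (wall)
  → r_1 = 2.5750
beam 2: φ=-45°, α=75°
  d=(0.2588,0.9659)  start (1,2)  tX=0.8887 tY=0.4452  stride 1/|dx|=3.8637 1/|dy|=1.0353
    cross y-line → (1,3), t=0.4452
    cross x-line → (2,3), t=0.8887
    cross y-line → (2,4), t=1.4804
    cross y-line → (2,5), t=2.5157
    cross y-line → (2,6), t=3.5510
    cross y-line → (2,7), t=4.5863
    cross x-line → (3,7), t=4.7524
    cross y-line → (3,8), t=5.6215
    cross y-line → (3,9), t=6.6568 (wall)
  → r_2 = 6.6568
beam 3: φ=45°, α=165°
  d=(-0.9659,0.2588)  start (1,2)  tX=0.7972 tY=1.6614  stride 1/|dx|=1.0353 1/|dy|=3.8637
    cross x-line → (0,2), t=0.7972 (wall)
  → r_3 = 0.7972
beam 4: φ=90°, α=210°
  d=(-0.8660,-0.5000)  start (1,2)  tX=0.8891 tY=1.1400  stride 1/|dx|=1.1547 1/|dy|=2.0000
    cross x-line → (0,2), t=0.8891 (wall)
  → r_4 = 0.8891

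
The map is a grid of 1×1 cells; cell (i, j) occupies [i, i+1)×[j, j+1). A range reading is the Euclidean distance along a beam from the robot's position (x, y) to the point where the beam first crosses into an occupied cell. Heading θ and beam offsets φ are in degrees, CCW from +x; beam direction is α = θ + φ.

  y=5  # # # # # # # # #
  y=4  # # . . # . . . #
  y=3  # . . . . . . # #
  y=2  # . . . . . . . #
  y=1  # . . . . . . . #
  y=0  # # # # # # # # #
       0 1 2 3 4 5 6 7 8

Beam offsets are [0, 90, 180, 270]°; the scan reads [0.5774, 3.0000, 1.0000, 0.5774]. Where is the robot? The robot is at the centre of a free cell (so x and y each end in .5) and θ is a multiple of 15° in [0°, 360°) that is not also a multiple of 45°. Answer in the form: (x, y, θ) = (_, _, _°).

Enumerate (i+0.5, j+0.5, θ) over the 25 free cells and 16 admissible headings. For each, cast all 4 beams and compare to the given ranges.
  (5.5, 2.5, 105°): beam 1 = 1.9319 ≠ 0.5774 ✗
  (7.5, 1.5, 105°): beam 1 = 1.5529 ≠ 0.5774 ✗
  (7.5, 4.5, 30°): beam 2 = 0.5774 ≠ 3.0000 ✗
  (1.5, 1.5, 210°): beam 2 = 0.5774 ≠ 3.0000 ✗
  …
  (7.5, 2.5, 120°): r_1=0.5774, r_2=3.0000, r_3=1.0000, r_4=0.5774 — all match ✓
No second candidate reproduces the full scan.

(x, y, θ) = (7.5, 2.5, 120°)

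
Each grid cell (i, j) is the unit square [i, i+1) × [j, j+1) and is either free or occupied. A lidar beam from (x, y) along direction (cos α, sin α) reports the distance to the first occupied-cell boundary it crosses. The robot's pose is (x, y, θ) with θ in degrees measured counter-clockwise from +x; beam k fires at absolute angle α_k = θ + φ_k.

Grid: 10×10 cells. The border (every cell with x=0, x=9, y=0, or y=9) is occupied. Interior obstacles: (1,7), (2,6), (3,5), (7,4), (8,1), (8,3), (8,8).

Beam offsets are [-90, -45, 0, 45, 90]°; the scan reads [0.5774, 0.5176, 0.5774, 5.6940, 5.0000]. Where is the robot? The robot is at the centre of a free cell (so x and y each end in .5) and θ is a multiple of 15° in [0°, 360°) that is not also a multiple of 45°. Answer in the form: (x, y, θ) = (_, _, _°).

(x, y, θ) = (3.5, 6.5, 300°)

Enumerate (i+0.5, j+0.5, θ) over the 57 free cells and 16 admissible headings. For each, cast all 5 beams and compare to the given ranges.
  (4.5, 5.5, 195°): beam 1 = 3.6235 ≠ 0.5774 ✗
  (2.5, 4.5, 120°): beam 1 = 1.0000 ≠ 0.5774 ✗
  (5.5, 4.5, 300°): beam 1 = 5.1962 ≠ 0.5774 ✗
  …
  (3.5, 6.5, 300°): r_1=0.5774, r_2=0.5176, r_3=0.5774, r_4=5.6940, r_5=5.0000 — all match ✓
No second candidate reproduces the full scan.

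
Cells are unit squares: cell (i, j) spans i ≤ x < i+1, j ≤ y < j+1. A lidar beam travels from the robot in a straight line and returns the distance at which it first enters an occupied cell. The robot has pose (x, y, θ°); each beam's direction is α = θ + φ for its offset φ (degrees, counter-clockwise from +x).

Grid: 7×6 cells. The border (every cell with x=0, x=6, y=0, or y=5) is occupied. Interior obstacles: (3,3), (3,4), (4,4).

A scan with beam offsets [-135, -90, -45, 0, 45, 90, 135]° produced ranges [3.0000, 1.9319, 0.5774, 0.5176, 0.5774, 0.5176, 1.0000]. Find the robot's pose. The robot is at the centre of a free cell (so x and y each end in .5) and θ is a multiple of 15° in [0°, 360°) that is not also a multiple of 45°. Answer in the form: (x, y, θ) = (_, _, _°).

(x, y, θ) = (1.5, 1.5, 195°)

Enumerate (i+0.5, j+0.5, θ) over the 17 free cells and 16 admissible headings. For each, cast all 7 beams and compare to the given ranges.
  (2.5, 2.5, 60°): beam 1 = 1.5529 ≠ 3.0000 ✗
  (5.5, 4.5, 150°): beam 1 = 0.5176 ≠ 3.0000 ✗
  (3.5, 2.5, 15°): beam 1 = 1.7321 ≠ 3.0000 ✗
  …
  (1.5, 1.5, 195°): r_1=3.0000, r_2=1.9319, r_3=0.5774, r_4=0.5176, r_5=0.5774, r_6=0.5176, r_7=1.0000 — all match ✓
Only this pose fits every beam.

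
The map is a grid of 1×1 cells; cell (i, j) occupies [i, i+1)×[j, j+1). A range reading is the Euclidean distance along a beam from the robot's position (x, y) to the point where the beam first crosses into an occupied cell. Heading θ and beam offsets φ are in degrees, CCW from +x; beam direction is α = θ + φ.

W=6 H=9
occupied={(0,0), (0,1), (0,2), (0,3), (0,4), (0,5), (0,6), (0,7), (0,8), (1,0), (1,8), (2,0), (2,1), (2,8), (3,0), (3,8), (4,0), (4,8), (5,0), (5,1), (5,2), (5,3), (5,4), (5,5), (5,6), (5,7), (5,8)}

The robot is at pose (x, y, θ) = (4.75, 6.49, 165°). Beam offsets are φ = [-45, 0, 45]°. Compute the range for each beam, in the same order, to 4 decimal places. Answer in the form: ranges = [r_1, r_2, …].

beam 1: φ=-45°, α=120°
  direction (-0.5000, 0.8660); cell (4,6); t to first gridline: x 1.5000, y 0.5889 (then +2.0000 / +1.1547)
    (4,7) via y @ 0.5889
    (3,7) via x @ 1.5000
    (3,8) via y @ 1.7436  # hit
  → r_1 = 1.7436
beam 2: φ=0°, α=165°
  direction (-0.9659, 0.2588); cell (4,6); t to first gridline: x 0.7765, y 1.9705 (then +1.0353 / +3.8637)
    (3,6) via x @ 0.7765
    (2,6) via x @ 1.8117
    (2,7) via y @ 1.9705
    (1,7) via x @ 2.8470
    (0,7) via x @ 3.8823  # hit
  → r_2 = 3.8823
beam 3: φ=45°, α=210°
  direction (-0.8660, -0.5000); cell (4,6); t to first gridline: x 0.8660, y 0.9800 (then +1.1547 / +2.0000)
    (3,6) via x @ 0.8660
    (3,5) via y @ 0.9800
    (2,5) via x @ 2.0207
    (2,4) via y @ 2.9800
    (1,4) via x @ 3.1754
    (0,4) via x @ 4.3301  # hit
  → r_3 = 4.3301

ranges = [1.7436, 3.8823, 4.3301]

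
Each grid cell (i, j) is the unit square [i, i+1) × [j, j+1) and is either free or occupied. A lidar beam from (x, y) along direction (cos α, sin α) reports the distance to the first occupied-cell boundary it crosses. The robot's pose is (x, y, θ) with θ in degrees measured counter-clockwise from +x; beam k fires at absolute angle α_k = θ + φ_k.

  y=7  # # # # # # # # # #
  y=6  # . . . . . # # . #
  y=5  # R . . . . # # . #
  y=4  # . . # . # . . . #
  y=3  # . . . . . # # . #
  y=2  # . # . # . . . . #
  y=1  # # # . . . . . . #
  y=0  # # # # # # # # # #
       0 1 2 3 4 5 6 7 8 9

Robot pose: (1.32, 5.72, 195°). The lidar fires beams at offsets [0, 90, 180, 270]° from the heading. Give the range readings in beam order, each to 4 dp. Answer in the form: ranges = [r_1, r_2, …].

ranges = [0.3313, 2.8160, 4.8451, 1.2364]

beam 1: φ=0°, α=195°
  d=(-0.9659,-0.2588)  start (1,5)  tX=0.3313 tY=2.7819  stride 1/|dx|=1.0353 1/|dy|=3.8637
    cross x-line → (0,5), t=0.3313 (wall)
  → r_1 = 0.3313
beam 2: φ=90°, α=285°
  d=(0.2588,-0.9659)  start (1,5)  tX=2.6273 tY=0.7454  stride 1/|dx|=3.8637 1/|dy|=1.0353
    cross y-line → (1,4), t=0.7454
    cross y-line → (1,3), t=1.7807
    cross x-line → (2,3), t=2.6273
    cross y-line → (2,2), t=2.8160 (wall)
  → r_2 = 2.8160
beam 3: φ=180°, α=15°
  d=(0.9659,0.2588)  start (1,5)  tX=0.7040 tY=1.0818  stride 1/|dx|=1.0353 1/|dy|=3.8637
    cross x-line → (2,5), t=0.7040
    cross y-line → (2,6), t=1.0818
    cross x-line → (3,6), t=1.7393
    cross x-line → (4,6), t=2.7745
    cross x-line → (5,6), t=3.8098
    cross x-line → (6,6), t=4.8451 (wall)
  → r_3 = 4.8451
beam 4: φ=270°, α=105°
  d=(-0.2588,0.9659)  start (1,5)  tX=1.2364 tY=0.2899  stride 1/|dx|=3.8637 1/|dy|=1.0353
    cross y-line → (1,6), t=0.2899
    cross x-line → (0,6), t=1.2364 (wall)
  → r_4 = 1.2364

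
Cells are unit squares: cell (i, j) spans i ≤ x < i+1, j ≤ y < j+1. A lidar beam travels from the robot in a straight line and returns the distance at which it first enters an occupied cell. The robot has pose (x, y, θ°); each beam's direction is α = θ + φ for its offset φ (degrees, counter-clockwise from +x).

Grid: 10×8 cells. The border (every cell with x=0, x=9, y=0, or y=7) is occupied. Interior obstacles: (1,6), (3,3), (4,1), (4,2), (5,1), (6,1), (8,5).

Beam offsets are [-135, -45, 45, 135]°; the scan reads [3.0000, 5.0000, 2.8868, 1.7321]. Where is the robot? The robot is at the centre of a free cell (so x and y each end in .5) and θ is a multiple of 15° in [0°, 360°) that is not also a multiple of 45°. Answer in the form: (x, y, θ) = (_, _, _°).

(x, y, θ) = (6.5, 5.5, 345°)

Enumerate (i+0.5, j+0.5, θ) over the 41 free cells and 16 admissible headings. For each, cast all 4 beams and compare to the given ranges.
  (3.5, 6.5, 120°): beam 1 = 4.6587 ≠ 3.0000 ✗
  (8.5, 6.5, 120°): beam 1 = 0.5176 ≠ 3.0000 ✗
  (2.5, 6.5, 15°): beam 2 = 7.5056 ≠ 5.0000 ✗
  (3.5, 6.5, 195°): beam 1 = 0.5774 ≠ 3.0000 ✗
  (6.5, 6.5, 60°): beam 1 = 5.6940 ≠ 3.0000 ✗
  …
  (6.5, 5.5, 345°): r_1=3.0000, r_2=5.0000, r_3=2.8868, r_4=1.7321 — all match ✓
No second candidate reproduces the full scan.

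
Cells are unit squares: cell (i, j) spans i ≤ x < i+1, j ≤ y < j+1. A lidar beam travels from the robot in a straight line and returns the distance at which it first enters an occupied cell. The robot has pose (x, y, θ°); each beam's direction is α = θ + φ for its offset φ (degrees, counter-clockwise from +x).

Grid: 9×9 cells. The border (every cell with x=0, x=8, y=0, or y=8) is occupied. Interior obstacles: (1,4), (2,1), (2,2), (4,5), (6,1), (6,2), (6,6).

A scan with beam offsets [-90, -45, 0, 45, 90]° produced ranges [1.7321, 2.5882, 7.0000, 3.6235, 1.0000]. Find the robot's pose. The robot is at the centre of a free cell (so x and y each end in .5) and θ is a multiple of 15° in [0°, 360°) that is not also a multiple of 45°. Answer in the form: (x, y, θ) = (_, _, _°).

(x, y, θ) = (2.5, 7.5, 300°)

Candidates: 42 free-cell centres × 16 headings = 672 poses. Raycast each; keep the one whose scan matches to 4 dp.
  (3.5, 6.5, 330°): beam 1 = 5.0000 ≠ 1.7321 ✗
  (5.5, 4.5, 210°): beam 1 = 1.0000 ≠ 1.7321 ✗
  (3.5, 4.5, 330°): beam 2 = 3.6235 ≠ 2.5882 ✗
  (6.5, 3.5, 165°): beam 1 = 4.6587 ≠ 1.7321 ✗
  …
  (2.5, 7.5, 300°): r_1=1.7321, r_2=2.5882, r_3=7.0000, r_4=3.6235, r_5=1.0000 — all match ✓
No second candidate reproduces the full scan.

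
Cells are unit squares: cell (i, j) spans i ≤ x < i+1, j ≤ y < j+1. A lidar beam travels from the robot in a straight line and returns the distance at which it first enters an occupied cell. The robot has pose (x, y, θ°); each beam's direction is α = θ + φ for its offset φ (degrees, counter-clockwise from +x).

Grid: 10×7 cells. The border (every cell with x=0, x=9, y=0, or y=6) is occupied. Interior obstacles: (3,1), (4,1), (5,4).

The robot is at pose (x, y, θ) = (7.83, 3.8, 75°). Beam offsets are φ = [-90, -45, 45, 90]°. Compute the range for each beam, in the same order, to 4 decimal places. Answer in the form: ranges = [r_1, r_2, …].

beam 1: φ=-90°, α=345°
  dir = (cos 345°, sin 345°) = (0.9659, -0.2588); from cell (7,3)
  next x-line at t=0.1760, next y-line at t=3.0910; Δt_x=1.0353, Δt_y=3.8637
    x: enter (8,3) at t=0.1760
    x: enter (9,3) at t=1.2113 ← occupied
  → r_1 = 1.2113
beam 2: φ=-45°, α=30°
  dir = (cos 30°, sin 30°) = (0.8660, 0.5000); from cell (7,3)
  next x-line at t=0.1963, next y-line at t=0.4000; Δt_x=1.1547, Δt_y=2.0000
    x: enter (8,3) at t=0.1963
    y: enter (8,4) at t=0.4000
    x: enter (9,4) at t=1.3510 ← occupied
  → r_2 = 1.3510
beam 3: φ=45°, α=120°
  dir = (cos 120°, sin 120°) = (-0.5000, 0.8660); from cell (7,3)
  next x-line at t=1.6600, next y-line at t=0.2309; Δt_x=2.0000, Δt_y=1.1547
    y: enter (7,4) at t=0.2309
    y: enter (7,5) at t=1.3856
    x: enter (6,5) at t=1.6600
    y: enter (6,6) at t=2.5403 ← occupied
  → r_3 = 2.5403
beam 4: φ=90°, α=165°
  dir = (cos 165°, sin 165°) = (-0.9659, 0.2588); from cell (7,3)
  next x-line at t=0.8593, next y-line at t=0.7727; Δt_x=1.0353, Δt_y=3.8637
    y: enter (7,4) at t=0.7727
    x: enter (6,4) at t=0.8593
    x: enter (5,4) at t=1.8946 ← occupied
  → r_4 = 1.8946

ranges = [1.2113, 1.3510, 2.5403, 1.8946]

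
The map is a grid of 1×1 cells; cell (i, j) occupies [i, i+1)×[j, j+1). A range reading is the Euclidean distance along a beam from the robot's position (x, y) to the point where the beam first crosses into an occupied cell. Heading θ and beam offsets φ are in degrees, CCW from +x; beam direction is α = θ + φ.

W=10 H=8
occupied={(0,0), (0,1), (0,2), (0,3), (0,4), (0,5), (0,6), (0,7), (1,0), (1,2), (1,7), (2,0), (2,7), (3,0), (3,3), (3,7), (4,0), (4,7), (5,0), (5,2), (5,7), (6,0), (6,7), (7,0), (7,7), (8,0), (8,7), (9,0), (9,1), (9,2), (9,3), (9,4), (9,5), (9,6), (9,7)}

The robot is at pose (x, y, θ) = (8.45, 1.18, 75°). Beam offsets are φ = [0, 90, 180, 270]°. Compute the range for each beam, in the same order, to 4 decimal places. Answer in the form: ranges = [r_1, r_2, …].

beam 1: φ=0°, α=75°
  direction (0.2588, 0.9659); cell (8,1); t to first gridline: x 2.1250, y 0.8489 (then +3.8637 / +1.0353)
    (8,2) via y @ 0.8489
    (8,3) via y @ 1.8842
    (9,3) via x @ 2.1250  # hit
  → r_1 = 2.1250
beam 2: φ=90°, α=165°
  direction (-0.9659, 0.2588); cell (8,1); t to first gridline: x 0.4659, y 3.1682 (then +1.0353 / +3.8637)
    (7,1) via x @ 0.4659
    (6,1) via x @ 1.5012
    (5,1) via x @ 2.5364
    (5,2) via y @ 3.1682  # hit
  → r_2 = 3.1682
beam 3: φ=180°, α=255°
  direction (-0.2588, -0.9659); cell (8,1); t to first gridline: x 1.7387, y 0.1863 (then +3.8637 / +1.0353)
    (8,0) via y @ 0.1863  # hit
  → r_3 = 0.1863
beam 4: φ=270°, α=345°
  direction (0.9659, -0.2588); cell (8,1); t to first gridline: x 0.5694, y 0.6955 (then +1.0353 / +3.8637)
    (9,1) via x @ 0.5694  # hit
  → r_4 = 0.5694

ranges = [2.1250, 3.1682, 0.1863, 0.5694]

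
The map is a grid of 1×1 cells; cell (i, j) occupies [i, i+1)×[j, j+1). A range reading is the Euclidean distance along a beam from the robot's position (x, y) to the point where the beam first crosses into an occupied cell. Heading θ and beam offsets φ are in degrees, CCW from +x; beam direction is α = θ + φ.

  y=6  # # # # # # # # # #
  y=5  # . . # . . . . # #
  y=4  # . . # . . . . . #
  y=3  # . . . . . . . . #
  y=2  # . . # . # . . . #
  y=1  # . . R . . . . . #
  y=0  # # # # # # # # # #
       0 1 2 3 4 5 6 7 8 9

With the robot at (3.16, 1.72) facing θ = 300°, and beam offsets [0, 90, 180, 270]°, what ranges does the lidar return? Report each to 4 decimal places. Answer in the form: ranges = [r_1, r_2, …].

ranges = [0.8314, 0.5600, 4.3200, 1.4400]

beam 1: φ=0°, α=300°
  direction (0.5000, -0.8660); cell (3,1); t to first gridline: x 1.6800, y 0.8314 (then +2.0000 / +1.1547)
    (3,0) via y @ 0.8314  # hit
  → r_1 = 0.8314
beam 2: φ=90°, α=30°
  direction (0.8660, 0.5000); cell (3,1); t to first gridline: x 0.9699, y 0.5600 (then +1.1547 / +2.0000)
    (3,2) via y @ 0.5600  # hit
  → r_2 = 0.5600
beam 3: φ=180°, α=120°
  direction (-0.5000, 0.8660); cell (3,1); t to first gridline: x 0.3200, y 0.3233 (then +2.0000 / +1.1547)
    (2,1) via x @ 0.3200
    (2,2) via y @ 0.3233
    (2,3) via y @ 1.4780
    (1,3) via x @ 2.3200
    (1,4) via y @ 2.6327
    (1,5) via y @ 3.7874
    (0,5) via x @ 4.3200  # hit
  → r_3 = 4.3200
beam 4: φ=270°, α=210°
  direction (-0.8660, -0.5000); cell (3,1); t to first gridline: x 0.1848, y 1.4400 (then +1.1547 / +2.0000)
    (2,1) via x @ 0.1848
    (1,1) via x @ 1.3395
    (1,0) via y @ 1.4400  # hit
  → r_4 = 1.4400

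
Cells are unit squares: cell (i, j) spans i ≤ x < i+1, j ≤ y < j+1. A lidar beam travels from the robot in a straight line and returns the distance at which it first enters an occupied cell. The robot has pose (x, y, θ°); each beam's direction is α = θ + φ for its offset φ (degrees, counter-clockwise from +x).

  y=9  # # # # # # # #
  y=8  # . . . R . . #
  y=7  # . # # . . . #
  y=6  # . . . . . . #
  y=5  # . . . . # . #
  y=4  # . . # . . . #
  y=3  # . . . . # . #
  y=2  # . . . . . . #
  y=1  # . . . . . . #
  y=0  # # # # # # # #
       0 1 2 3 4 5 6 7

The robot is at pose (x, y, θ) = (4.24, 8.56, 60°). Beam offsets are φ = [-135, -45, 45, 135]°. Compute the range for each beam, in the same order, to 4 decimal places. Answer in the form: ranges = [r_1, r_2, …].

ranges = [2.9364, 1.7000, 0.4555, 2.1637]

beam 1: φ=-135°, α=285°
  direction (0.2588, -0.9659); cell (4,8); t to first gridline: x 2.9364, y 0.5798 (then +3.8637 / +1.0353)
    (4,7) via y @ 0.5798
    (4,6) via y @ 1.6150
    (4,5) via y @ 2.6503
    (5,5) via x @ 2.9364  # hit
  → r_1 = 2.9364
beam 2: φ=-45°, α=15°
  direction (0.9659, 0.2588); cell (4,8); t to first gridline: x 0.7868, y 1.7000 (then +1.0353 / +3.8637)
    (5,8) via x @ 0.7868
    (5,9) via y @ 1.7000  # hit
  → r_2 = 1.7000
beam 3: φ=45°, α=105°
  direction (-0.2588, 0.9659); cell (4,8); t to first gridline: x 0.9273, y 0.4555 (then +3.8637 / +1.0353)
    (4,9) via y @ 0.4555  # hit
  → r_3 = 0.4555
beam 4: φ=135°, α=195°
  direction (-0.9659, -0.2588); cell (4,8); t to first gridline: x 0.2485, y 2.1637 (then +1.0353 / +3.8637)
    (3,8) via x @ 0.2485
    (2,8) via x @ 1.2837
    (2,7) via y @ 2.1637  # hit
  → r_4 = 2.1637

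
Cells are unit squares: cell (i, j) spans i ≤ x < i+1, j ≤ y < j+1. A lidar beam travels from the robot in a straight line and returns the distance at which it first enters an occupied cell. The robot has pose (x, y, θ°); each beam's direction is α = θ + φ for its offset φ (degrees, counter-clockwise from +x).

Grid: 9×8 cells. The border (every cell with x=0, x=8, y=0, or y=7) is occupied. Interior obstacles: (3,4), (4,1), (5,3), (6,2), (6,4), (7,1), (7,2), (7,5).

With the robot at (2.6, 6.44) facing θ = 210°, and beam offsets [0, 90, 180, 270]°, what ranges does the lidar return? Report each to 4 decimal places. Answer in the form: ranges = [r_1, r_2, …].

ranges = [1.8475, 1.6628, 1.1200, 0.6466]

beam 1: φ=0°, α=210°
  direction (-0.8660, -0.5000); cell (2,6); t to first gridline: x 0.6928, y 0.8800 (then +1.1547 / +2.0000)
    (1,6) via x @ 0.6928
    (1,5) via y @ 0.8800
    (0,5) via x @ 1.8475  # hit
  → r_1 = 1.8475
beam 2: φ=90°, α=300°
  direction (0.5000, -0.8660); cell (2,6); t to first gridline: x 0.8000, y 0.5081 (then +2.0000 / +1.1547)
    (2,5) via y @ 0.5081
    (3,5) via x @ 0.8000
    (3,4) via y @ 1.6628  # hit
  → r_2 = 1.6628
beam 3: φ=180°, α=30°
  direction (0.8660, 0.5000); cell (2,6); t to first gridline: x 0.4619, y 1.1200 (then +1.1547 / +2.0000)
    (3,6) via x @ 0.4619
    (3,7) via y @ 1.1200  # hit
  → r_3 = 1.1200
beam 4: φ=270°, α=120°
  direction (-0.5000, 0.8660); cell (2,6); t to first gridline: x 1.2000, y 0.6466 (then +2.0000 / +1.1547)
    (2,7) via y @ 0.6466  # hit
  → r_4 = 0.6466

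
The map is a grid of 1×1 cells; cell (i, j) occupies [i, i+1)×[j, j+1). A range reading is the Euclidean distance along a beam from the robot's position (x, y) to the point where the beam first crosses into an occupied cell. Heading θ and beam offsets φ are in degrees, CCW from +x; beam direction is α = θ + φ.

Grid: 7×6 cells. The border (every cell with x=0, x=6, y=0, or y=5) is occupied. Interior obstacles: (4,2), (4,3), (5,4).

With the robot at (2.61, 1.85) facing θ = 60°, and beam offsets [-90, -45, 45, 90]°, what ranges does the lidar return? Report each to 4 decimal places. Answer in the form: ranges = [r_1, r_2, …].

beam 1: φ=-90°, α=330°
  direction (0.8660, -0.5000); cell (2,1); t to first gridline: x 0.4503, y 1.7000 (then +1.1547 / +2.0000)
    (3,1) via x @ 0.4503
    (4,1) via x @ 1.6050
    (4,0) via y @ 1.7000  # hit
  → r_1 = 1.7000
beam 2: φ=-45°, α=15°
  direction (0.9659, 0.2588); cell (2,1); t to first gridline: x 0.4038, y 0.5796 (then +1.0353 / +3.8637)
    (3,1) via x @ 0.4038
    (3,2) via y @ 0.5796
    (4,2) via x @ 1.4390  # hit
  → r_2 = 1.4390
beam 3: φ=45°, α=105°
  direction (-0.2588, 0.9659); cell (2,1); t to first gridline: x 2.3569, y 0.1553 (then +3.8637 / +1.0353)
    (2,2) via y @ 0.1553
    (2,3) via y @ 1.1906
    (2,4) via y @ 2.2258
    (1,4) via x @ 2.3569
    (1,5) via y @ 3.2611  # hit
  → r_3 = 3.2611
beam 4: φ=90°, α=150°
  direction (-0.8660, 0.5000); cell (2,1); t to first gridline: x 0.7044, y 0.3000 (then +1.1547 / +2.0000)
    (2,2) via y @ 0.3000
    (1,2) via x @ 0.7044
    (0,2) via x @ 1.8591  # hit
  → r_4 = 1.8591

ranges = [1.7000, 1.4390, 3.2611, 1.8591]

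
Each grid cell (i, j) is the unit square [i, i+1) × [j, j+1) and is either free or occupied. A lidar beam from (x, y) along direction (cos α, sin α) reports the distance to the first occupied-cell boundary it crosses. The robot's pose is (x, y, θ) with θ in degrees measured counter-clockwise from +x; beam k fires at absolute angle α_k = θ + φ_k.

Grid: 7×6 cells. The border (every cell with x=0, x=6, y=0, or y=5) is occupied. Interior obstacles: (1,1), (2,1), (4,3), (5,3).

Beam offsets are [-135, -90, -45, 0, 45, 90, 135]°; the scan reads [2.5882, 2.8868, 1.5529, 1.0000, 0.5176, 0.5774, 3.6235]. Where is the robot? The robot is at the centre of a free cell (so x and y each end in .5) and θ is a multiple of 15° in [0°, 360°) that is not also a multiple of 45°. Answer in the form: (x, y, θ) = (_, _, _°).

Enumerate (i+0.5, j+0.5, θ) over the 16 free cells and 16 admissible headings. For each, cast all 7 beams and compare to the given ranges.
  (1.5, 3.5, 60°): beam 1 = 1.5529 ≠ 2.5882 ✗
  (3.5, 2.5, 165°): beam 1 = 1.0000 ≠ 2.5882 ✗
  (3.5, 1.5, 165°): beam 1 = 2.8868 ≠ 2.5882 ✗
  …
  (2.5, 2.5, 210°): r_1=2.5882, r_2=2.8868, r_3=1.5529, r_4=1.0000, r_5=0.5176, r_6=0.5774, r_7=3.6235 — all match ✓
Unique over the lattice → pose = (2.5, 2.5, 210°).

(x, y, θ) = (2.5, 2.5, 210°)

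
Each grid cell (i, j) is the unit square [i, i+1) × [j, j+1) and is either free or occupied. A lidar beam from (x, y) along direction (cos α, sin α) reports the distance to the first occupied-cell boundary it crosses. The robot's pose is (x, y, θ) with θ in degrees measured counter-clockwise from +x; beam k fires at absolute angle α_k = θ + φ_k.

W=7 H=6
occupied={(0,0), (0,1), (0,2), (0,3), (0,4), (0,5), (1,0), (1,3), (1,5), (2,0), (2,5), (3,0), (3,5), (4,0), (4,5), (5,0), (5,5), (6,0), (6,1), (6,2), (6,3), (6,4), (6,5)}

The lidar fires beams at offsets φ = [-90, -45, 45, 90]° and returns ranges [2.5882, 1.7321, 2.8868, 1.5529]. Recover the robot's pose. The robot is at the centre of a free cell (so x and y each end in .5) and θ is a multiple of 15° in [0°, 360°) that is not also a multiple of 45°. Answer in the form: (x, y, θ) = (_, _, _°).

Enumerate (i+0.5, j+0.5, θ) over the 19 free cells and 16 admissible headings. For each, cast all 4 beams and compare to the given ranges.
  (5.5, 1.5, 15°): beam 1 = 0.5176 ≠ 2.5882 ✗
  (1.5, 2.5, 120°): beam 1 = 5.0000 ≠ 2.5882 ✗
  (4.5, 4.5, 210°): beam 1 = 0.5774 ≠ 2.5882 ✗
  (2.5, 2.5, 210°): beam 1 = 1.0000 ≠ 2.5882 ✗
  (3.5, 1.5, 240°): beam 1 = 2.8868 ≠ 2.5882 ✗
  …
  (3.5, 3.5, 105°): r_1=2.5882, r_2=1.7321, r_3=2.8868, r_4=1.5529 — all match ✓
Unique over the lattice → pose = (3.5, 3.5, 105°).

(x, y, θ) = (3.5, 3.5, 105°)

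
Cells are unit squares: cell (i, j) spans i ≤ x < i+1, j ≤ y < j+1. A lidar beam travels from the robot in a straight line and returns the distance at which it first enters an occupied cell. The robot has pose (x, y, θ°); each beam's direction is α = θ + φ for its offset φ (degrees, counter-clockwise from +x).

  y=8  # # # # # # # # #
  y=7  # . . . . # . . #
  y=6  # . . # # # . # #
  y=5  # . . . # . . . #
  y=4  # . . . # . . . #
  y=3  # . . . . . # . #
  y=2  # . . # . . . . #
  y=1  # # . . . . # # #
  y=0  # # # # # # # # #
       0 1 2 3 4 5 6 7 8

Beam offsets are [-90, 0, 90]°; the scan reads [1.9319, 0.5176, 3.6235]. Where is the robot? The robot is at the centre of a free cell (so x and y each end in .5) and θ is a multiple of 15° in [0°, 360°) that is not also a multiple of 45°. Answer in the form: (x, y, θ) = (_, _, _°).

Candidates: 37 free-cell centres × 16 headings = 592 poses. Raycast each; keep the one whose scan matches to 4 dp.
  (7.5, 4.5, 345°): beam 1 = 2.5882 ≠ 1.9319 ✗
  (2.5, 3.5, 300°): beam 1 = 1.7321 ≠ 1.9319 ✗
  (3.5, 7.5, 15°): beam 1 = 0.5176 ≠ 1.9319 ✗
  (1.5, 7.5, 195°): beam 1 = 0.5176 ≠ 1.9319 ✗
  …
  (1.5, 4.5, 195°): r_1=1.9319, r_2=0.5176, r_3=3.6235 — all match ✓
Only this pose fits every beam.

(x, y, θ) = (1.5, 4.5, 195°)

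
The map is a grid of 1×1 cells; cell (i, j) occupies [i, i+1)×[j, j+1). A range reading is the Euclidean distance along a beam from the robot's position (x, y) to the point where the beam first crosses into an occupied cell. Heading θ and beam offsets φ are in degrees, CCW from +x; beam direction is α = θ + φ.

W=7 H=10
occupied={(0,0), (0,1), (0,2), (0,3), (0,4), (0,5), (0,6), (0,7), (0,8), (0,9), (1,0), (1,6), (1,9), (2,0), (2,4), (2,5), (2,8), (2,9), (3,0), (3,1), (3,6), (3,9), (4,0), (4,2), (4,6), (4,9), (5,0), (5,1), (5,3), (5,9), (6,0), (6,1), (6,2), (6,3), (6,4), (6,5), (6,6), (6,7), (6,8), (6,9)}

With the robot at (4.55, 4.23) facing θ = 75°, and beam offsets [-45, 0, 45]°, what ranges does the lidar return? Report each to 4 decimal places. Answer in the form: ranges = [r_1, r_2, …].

beam 1: φ=-45°, α=30°
  cosα=0.8660 sinα=0.5000 | (4,4) | tMaxX 0.5196 tMaxY 1.5400 | tΔX 1.1547 tΔY 2.0000
    t=0.5196 [x] (5,4)
    t=1.5400 [y] (5,5)
    t=1.6743 [x] (6,5) — stop
  → r_1 = 1.6743
beam 2: φ=0°, α=75°
  cosα=0.2588 sinα=0.9659 | (4,4) | tMaxX 1.7387 tMaxY 0.7972 | tΔX 3.8637 tΔY 1.0353
    t=0.7972 [y] (4,5)
    t=1.7387 [x] (5,5)
    t=1.8324 [y] (5,6)
    t=2.8677 [y] (5,7)
    t=3.9030 [y] (5,8)
    t=4.9383 [y] (5,9) — stop
  → r_2 = 4.9383
beam 3: φ=45°, α=120°
  cosα=-0.5000 sinα=0.8660 | (4,4) | tMaxX 1.1000 tMaxY 0.8891 | tΔX 2.0000 tΔY 1.1547
    t=0.8891 [y] (4,5)
    t=1.1000 [x] (3,5)
    t=2.0438 [y] (3,6) — stop
  → r_3 = 2.0438

ranges = [1.6743, 4.9383, 2.0438]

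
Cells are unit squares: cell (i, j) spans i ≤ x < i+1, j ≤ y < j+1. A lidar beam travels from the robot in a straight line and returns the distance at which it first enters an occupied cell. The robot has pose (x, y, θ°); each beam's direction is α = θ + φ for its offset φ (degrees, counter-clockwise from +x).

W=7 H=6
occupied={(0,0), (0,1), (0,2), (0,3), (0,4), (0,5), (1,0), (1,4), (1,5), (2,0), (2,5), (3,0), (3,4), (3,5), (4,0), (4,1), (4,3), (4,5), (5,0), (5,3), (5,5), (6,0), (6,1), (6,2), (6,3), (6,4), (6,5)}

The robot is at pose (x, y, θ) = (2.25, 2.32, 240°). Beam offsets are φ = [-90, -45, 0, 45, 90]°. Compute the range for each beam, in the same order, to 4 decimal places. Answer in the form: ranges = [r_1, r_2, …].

ranges = [1.4434, 1.2941, 1.5242, 1.3666, 2.0207]

beam 1: φ=-90°, α=150°
  direction (-0.8660, 0.5000); cell (2,2); t to first gridline: x 0.2887, y 1.3600 (then +1.1547 / +2.0000)
    (1,2) via x @ 0.2887
    (1,3) via y @ 1.3600
    (0,3) via x @ 1.4434  # hit
  → r_1 = 1.4434
beam 2: φ=-45°, α=195°
  direction (-0.9659, -0.2588); cell (2,2); t to first gridline: x 0.2588, y 1.2364 (then +1.0353 / +3.8637)
    (1,2) via x @ 0.2588
    (1,1) via y @ 1.2364
    (0,1) via x @ 1.2941  # hit
  → r_2 = 1.2941
beam 3: φ=0°, α=240°
  direction (-0.5000, -0.8660); cell (2,2); t to first gridline: x 0.5000, y 0.3695 (then +2.0000 / +1.1547)
    (2,1) via y @ 0.3695
    (1,1) via x @ 0.5000
    (1,0) via y @ 1.5242  # hit
  → r_3 = 1.5242
beam 4: φ=45°, α=285°
  direction (0.2588, -0.9659); cell (2,2); t to first gridline: x 2.8978, y 0.3313 (then +3.8637 / +1.0353)
    (2,1) via y @ 0.3313
    (2,0) via y @ 1.3666  # hit
  → r_4 = 1.3666
beam 5: φ=90°, α=330°
  direction (0.8660, -0.5000); cell (2,2); t to first gridline: x 0.8660, y 0.6400 (then +1.1547 / +2.0000)
    (2,1) via y @ 0.6400
    (3,1) via x @ 0.8660
    (4,1) via x @ 2.0207  # hit
  → r_5 = 2.0207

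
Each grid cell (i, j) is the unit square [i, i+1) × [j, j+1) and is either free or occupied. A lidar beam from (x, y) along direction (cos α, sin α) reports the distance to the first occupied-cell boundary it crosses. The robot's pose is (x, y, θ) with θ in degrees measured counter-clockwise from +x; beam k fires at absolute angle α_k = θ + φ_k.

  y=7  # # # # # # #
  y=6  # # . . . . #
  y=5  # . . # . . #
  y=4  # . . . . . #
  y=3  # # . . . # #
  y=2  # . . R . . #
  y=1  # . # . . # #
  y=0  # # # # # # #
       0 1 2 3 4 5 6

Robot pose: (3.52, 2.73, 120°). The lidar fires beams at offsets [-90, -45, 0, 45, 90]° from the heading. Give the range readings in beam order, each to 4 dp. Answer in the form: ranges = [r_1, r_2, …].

beam 1: φ=-90°, α=30°
  cosα=0.8660 sinα=0.5000 | (3,2) | tMaxX 0.5543 tMaxY 0.5400 | tΔX 1.1547 tΔY 2.0000
    t=0.5400 [y] (3,3)
    t=0.5543 [x] (4,3)
    t=1.7090 [x] (5,3) — stop
  → r_1 = 1.7090
beam 2: φ=-45°, α=75°
  cosα=0.2588 sinα=0.9659 | (3,2) | tMaxX 1.8546 tMaxY 0.2795 | tΔX 3.8637 tΔY 1.0353
    t=0.2795 [y] (3,3)
    t=1.3148 [y] (3,4)
    t=1.8546 [x] (4,4)
    t=2.3501 [y] (4,5)
    t=3.3854 [y] (4,6)
    t=4.4206 [y] (4,7) — stop
  → r_2 = 4.4206
beam 3: φ=0°, α=120°
  cosα=-0.5000 sinα=0.8660 | (3,2) | tMaxX 1.0400 tMaxY 0.3118 | tΔX 2.0000 tΔY 1.1547
    t=0.3118 [y] (3,3)
    t=1.0400 [x] (2,3)
    t=1.4665 [y] (2,4)
    t=2.6212 [y] (2,5)
    t=3.0400 [x] (1,5)
    t=3.7759 [y] (1,6) — stop
  → r_3 = 3.7759
beam 4: φ=45°, α=165°
  cosα=-0.9659 sinα=0.2588 | (3,2) | tMaxX 0.5383 tMaxY 1.0432 | tΔX 1.0353 tΔY 3.8637
    t=0.5383 [x] (2,2)
    t=1.0432 [y] (2,3)
    t=1.5736 [x] (1,3) — stop
  → r_4 = 1.5736
beam 5: φ=90°, α=210°
  cosα=-0.8660 sinα=-0.5000 | (3,2) | tMaxX 0.6004 tMaxY 1.4600 | tΔX 1.1547 tΔY 2.0000
    t=0.6004 [x] (2,2)
    t=1.4600 [y] (2,1) — stop
  → r_5 = 1.4600

ranges = [1.7090, 4.4206, 3.7759, 1.5736, 1.4600]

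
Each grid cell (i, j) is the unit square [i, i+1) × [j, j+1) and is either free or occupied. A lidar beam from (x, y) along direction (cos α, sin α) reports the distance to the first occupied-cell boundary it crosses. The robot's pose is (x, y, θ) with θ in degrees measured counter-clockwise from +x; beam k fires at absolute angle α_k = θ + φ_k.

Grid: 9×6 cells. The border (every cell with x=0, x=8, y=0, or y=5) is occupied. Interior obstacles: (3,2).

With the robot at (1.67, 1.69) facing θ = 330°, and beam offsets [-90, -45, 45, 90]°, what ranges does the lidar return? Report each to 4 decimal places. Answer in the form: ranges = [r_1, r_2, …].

ranges = [0.7967, 0.7143, 1.3769, 3.8221]

beam 1: φ=-90°, α=240°
  dir = (cos 240°, sin 240°) = (-0.5000, -0.8660); from cell (1,1)
  next x-line at t=1.3400, next y-line at t=0.7967; Δt_x=2.0000, Δt_y=1.1547
    y: enter (1,0) at t=0.7967 ← occupied
  → r_1 = 0.7967
beam 2: φ=-45°, α=285°
  dir = (cos 285°, sin 285°) = (0.2588, -0.9659); from cell (1,1)
  next x-line at t=1.2750, next y-line at t=0.7143; Δt_x=3.8637, Δt_y=1.0353
    y: enter (1,0) at t=0.7143 ← occupied
  → r_2 = 0.7143
beam 3: φ=45°, α=15°
  dir = (cos 15°, sin 15°) = (0.9659, 0.2588); from cell (1,1)
  next x-line at t=0.3416, next y-line at t=1.1977; Δt_x=1.0353, Δt_y=3.8637
    x: enter (2,1) at t=0.3416
    y: enter (2,2) at t=1.1977
    x: enter (3,2) at t=1.3769 ← occupied
  → r_3 = 1.3769
beam 4: φ=90°, α=60°
  dir = (cos 60°, sin 60°) = (0.5000, 0.8660); from cell (1,1)
  next x-line at t=0.6600, next y-line at t=0.3580; Δt_x=2.0000, Δt_y=1.1547
    y: enter (1,2) at t=0.3580
    x: enter (2,2) at t=0.6600
    y: enter (2,3) at t=1.5127
    x: enter (3,3) at t=2.6600
    y: enter (3,4) at t=2.6674
    y: enter (3,5) at t=3.8221 ← occupied
  → r_4 = 3.8221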